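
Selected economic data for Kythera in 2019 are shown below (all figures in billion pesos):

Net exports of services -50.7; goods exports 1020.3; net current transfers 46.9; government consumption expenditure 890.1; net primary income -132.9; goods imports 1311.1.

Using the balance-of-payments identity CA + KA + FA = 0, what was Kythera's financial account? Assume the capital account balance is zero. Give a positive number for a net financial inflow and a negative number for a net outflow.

Goods balance = 1020.3 - 1311.1 = -290.8
Services balance = -50.7
Trade balance (goods + services) = -290.8 + (-50.7) = -341.5
Net primary income = -132.9
Net secondary income = 46.9
Current account = -341.5 + (-132.9) + 46.9 = -427.5
Financial account = -(-427.5) = 427.5

427.5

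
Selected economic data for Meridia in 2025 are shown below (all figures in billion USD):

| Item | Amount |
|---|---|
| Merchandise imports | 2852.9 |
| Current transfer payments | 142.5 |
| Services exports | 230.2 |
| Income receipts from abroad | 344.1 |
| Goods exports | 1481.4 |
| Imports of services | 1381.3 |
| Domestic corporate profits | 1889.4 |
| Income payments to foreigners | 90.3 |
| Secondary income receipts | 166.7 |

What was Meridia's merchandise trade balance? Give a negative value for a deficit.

Goods balance = 1481.4 - 2852.9 = -1371.5

-1371.5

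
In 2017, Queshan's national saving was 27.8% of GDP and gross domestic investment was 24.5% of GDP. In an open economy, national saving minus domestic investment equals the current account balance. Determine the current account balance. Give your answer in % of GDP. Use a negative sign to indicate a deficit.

S - I = CA (net lending to the rest of the world).
CA = S - I = 27.8 - 24.5 = 3.3

3.3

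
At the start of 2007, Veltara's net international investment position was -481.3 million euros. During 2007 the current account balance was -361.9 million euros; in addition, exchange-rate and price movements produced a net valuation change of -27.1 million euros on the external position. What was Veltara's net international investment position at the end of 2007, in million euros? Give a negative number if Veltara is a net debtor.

-870.3

Change in NIIP = current account + net valuation change = -361.9 + (-27.1) = -389.0
End-of-year NIIP = -481.3 + (-389.0) = -870.3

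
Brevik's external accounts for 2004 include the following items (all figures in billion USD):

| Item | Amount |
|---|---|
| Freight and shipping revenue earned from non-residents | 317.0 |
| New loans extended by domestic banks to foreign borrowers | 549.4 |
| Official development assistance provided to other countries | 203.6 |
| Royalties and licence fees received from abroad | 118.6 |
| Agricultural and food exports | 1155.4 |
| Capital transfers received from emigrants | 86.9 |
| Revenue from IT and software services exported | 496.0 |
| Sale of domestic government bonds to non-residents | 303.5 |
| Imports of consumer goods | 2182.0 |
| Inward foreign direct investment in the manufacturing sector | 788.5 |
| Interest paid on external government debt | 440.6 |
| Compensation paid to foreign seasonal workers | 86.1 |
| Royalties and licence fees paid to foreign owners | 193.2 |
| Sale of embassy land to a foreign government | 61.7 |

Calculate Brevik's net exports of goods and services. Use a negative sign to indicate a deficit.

-288.2

Goods: -2182.0 + 1155.4 = -1026.6
Services: 118.6 - 193.2 + 317.0 + 496.0 = 738.4
Trade balance = -1026.6 + 738.4 = -288.2
(Excluded from the trade balance — financial account: new loans extended by domestic banks to foreign borrowers 549.4, sale of domestic government bonds to non-residents 303.5, inward foreign direct investment in the manufacturing sector 788.5; secondary income: official development assistance provided to other countries 203.6; capital account: capital transfers received from emigrants 86.9, sale of embassy land to a foreign government 61.7; primary income: interest paid on external government debt 440.6, compensation paid to foreign seasonal workers 86.1.)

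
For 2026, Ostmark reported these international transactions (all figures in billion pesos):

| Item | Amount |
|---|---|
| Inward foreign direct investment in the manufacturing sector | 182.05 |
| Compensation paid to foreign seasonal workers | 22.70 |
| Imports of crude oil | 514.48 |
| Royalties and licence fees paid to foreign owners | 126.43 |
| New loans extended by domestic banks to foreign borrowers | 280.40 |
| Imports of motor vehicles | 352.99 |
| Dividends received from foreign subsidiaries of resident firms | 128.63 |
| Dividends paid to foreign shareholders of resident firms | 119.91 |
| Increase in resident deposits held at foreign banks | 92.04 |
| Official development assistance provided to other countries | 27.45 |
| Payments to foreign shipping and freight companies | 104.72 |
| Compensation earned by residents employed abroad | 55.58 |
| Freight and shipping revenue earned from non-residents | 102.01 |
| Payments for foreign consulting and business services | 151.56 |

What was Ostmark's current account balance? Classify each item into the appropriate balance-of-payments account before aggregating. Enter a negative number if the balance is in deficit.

Goods: -352.99 - 514.48 = -867.47
Services: -104.72 - 126.43 - 151.56 + 102.01 = -280.70
Primary income: -22.70 - 119.91 + 55.58 + 128.63 = 41.60
Secondary income: -27.45
Current account = (-867.47) + (-280.70) + 41.60 + (-27.45) = -1134.02
(Excluded from the current account — financial account: inward foreign direct investment in the manufacturing sector 182.05, new loans extended by domestic banks to foreign borrowers 280.40, increase in resident deposits held at foreign banks 92.04.)

-1134.02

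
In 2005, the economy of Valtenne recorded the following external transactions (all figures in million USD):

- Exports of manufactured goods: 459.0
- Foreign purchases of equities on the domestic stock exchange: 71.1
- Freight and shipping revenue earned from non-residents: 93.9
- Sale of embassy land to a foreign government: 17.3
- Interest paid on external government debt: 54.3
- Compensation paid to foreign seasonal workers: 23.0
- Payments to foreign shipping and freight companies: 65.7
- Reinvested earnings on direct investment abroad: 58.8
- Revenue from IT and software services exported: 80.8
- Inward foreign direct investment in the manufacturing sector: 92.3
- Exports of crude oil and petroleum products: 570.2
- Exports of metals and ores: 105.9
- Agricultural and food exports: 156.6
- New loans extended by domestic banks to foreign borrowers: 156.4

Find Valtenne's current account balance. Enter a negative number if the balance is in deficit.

1382.2

Goods: 156.6 + 459.0 + 105.9 + 570.2 = 1291.7
Services: 93.9 - 65.7 + 80.8 = 109.0
Primary income: -23.0 - 54.3 + 58.8 = -18.5
Current account = 1291.7 + 109.0 + (-18.5) = 1382.2
(Excluded from the current account — financial account: foreign purchases of equities on the domestic stock exchange 71.1, inward foreign direct investment in the manufacturing sector 92.3, new loans extended by domestic banks to foreign borrowers 156.4; capital account: sale of embassy land to a foreign government 17.3.)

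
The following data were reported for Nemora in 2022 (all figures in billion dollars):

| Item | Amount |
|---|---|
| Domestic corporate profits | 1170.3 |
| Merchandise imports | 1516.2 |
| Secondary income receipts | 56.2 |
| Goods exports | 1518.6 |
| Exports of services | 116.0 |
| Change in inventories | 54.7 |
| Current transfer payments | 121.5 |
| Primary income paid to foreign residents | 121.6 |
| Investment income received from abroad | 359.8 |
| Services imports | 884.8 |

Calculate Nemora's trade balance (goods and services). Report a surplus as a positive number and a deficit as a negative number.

-766.4

Goods balance = 1518.6 - 1516.2 = 2.4
Services balance = 116.0 - 884.8 = -768.8
Trade balance (goods + services) = 2.4 + (-768.8) = -766.4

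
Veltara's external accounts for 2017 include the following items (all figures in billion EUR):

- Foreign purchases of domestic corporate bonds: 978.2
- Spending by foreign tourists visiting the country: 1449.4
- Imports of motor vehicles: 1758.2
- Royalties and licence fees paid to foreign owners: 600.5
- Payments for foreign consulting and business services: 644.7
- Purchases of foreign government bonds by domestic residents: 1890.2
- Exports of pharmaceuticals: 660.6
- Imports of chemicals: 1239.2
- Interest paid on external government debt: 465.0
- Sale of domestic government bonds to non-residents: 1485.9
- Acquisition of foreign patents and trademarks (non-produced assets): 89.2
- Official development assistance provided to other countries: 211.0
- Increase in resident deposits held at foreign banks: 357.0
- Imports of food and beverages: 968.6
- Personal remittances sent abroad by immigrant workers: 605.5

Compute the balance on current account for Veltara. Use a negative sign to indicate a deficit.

Goods: 660.6 - 968.6 - 1758.2 - 1239.2 = -3305.4
Services: -644.7 - 600.5 + 1449.4 = 204.2
Primary income: -465.0
Secondary income: -605.5 - 211.0 = -816.5
Current account = (-3305.4) + 204.2 + (-465.0) + (-816.5) = -4382.7
(Excluded from the current account — financial account: foreign purchases of domestic corporate bonds 978.2, purchases of foreign government bonds by domestic residents 1890.2, sale of domestic government bonds to non-residents 1485.9, increase in resident deposits held at foreign banks 357.0; capital account: acquisition of foreign patents and trademarks (non-produced assets) 89.2.)

-4382.7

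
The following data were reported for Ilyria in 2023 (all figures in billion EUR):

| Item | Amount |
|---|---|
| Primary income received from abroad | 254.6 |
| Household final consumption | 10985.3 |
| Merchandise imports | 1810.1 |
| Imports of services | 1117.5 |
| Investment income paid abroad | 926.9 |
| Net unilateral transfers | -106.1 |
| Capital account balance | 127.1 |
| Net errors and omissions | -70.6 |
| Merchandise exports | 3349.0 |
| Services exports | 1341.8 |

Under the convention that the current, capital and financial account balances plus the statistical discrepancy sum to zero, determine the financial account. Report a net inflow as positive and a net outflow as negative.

Goods balance = 3349.0 - 1810.1 = 1538.9
Services balance = 1341.8 - 1117.5 = 224.3
Trade balance (goods + services) = 1538.9 + 224.3 = 1763.2
Net primary income = 254.6 - 926.9 = -672.3
Net secondary income = -106.1
Current account = 1763.2 + (-672.3) + (-106.1) = 984.8
Financial account = -(984.8 + 127.1 + (-70.6)) = -1041.3

-1041.3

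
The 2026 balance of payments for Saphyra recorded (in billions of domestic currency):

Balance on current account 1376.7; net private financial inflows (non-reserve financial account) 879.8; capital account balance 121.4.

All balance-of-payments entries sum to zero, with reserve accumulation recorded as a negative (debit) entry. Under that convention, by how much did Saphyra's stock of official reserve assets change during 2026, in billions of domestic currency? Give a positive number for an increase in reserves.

2377.9

Official reserve transactions balance = -(1376.7 + 121.4 + 879.8) = -2377.9
An accumulation of reserves is recorded as a debit (negative entry), so the change in the stock of reserves is the negative of that balance.
Change in official reserves = -(-2377.9) = 2377.9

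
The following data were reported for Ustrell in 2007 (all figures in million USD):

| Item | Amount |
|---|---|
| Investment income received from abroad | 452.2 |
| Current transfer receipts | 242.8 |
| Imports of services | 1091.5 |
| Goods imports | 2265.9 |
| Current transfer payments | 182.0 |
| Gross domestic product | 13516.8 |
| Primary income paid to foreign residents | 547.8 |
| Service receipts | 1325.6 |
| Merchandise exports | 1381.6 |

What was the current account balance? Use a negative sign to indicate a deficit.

-685.0

Goods balance = 1381.6 - 2265.9 = -884.3
Services balance = 1325.6 - 1091.5 = 234.1
Trade balance (goods + services) = -884.3 + 234.1 = -650.2
Net primary income = 452.2 - 547.8 = -95.6
Net secondary income = 242.8 - 182.0 = 60.8
Current account = -650.2 + (-95.6) + 60.8 = -685.0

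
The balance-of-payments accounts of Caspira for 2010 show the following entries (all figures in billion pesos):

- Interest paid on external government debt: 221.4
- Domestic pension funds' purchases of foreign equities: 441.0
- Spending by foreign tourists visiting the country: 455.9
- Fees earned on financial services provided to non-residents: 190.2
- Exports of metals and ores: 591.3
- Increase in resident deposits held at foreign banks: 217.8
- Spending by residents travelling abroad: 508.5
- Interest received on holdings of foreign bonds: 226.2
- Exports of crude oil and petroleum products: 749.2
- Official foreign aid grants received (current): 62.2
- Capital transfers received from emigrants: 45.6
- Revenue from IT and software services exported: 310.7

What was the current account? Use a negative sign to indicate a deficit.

1855.8

Goods: 749.2 + 591.3 = 1340.5
Services: 455.9 - 508.5 + 190.2 + 310.7 = 448.3
Primary income: 226.2 - 221.4 = 4.8
Secondary income: 62.2
Current account = 1340.5 + 448.3 + 4.8 + 62.2 = 1855.8
(Excluded from the current account — financial account: domestic pension funds' purchases of foreign equities 441.0, increase in resident deposits held at foreign banks 217.8; capital account: capital transfers received from emigrants 45.6.)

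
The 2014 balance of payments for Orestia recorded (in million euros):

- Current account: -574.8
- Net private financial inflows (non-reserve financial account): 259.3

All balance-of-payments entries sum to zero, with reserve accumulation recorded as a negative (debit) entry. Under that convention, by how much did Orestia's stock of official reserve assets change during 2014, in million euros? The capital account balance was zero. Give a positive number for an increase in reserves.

Official reserve transactions balance = -((-574.8) + 259.3) = 315.5
An accumulation of reserves is recorded as a debit (negative entry), so the change in the stock of reserves is the negative of that balance.
Change in official reserves = -(315.5) = -315.5

-315.5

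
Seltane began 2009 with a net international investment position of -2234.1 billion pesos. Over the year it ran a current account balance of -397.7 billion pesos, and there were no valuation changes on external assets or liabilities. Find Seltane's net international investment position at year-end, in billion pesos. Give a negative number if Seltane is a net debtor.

With no valuation effects, change in NIIP = current account = -397.7
End-of-year NIIP = -2234.1 + (-397.7) = -2631.8

-2631.8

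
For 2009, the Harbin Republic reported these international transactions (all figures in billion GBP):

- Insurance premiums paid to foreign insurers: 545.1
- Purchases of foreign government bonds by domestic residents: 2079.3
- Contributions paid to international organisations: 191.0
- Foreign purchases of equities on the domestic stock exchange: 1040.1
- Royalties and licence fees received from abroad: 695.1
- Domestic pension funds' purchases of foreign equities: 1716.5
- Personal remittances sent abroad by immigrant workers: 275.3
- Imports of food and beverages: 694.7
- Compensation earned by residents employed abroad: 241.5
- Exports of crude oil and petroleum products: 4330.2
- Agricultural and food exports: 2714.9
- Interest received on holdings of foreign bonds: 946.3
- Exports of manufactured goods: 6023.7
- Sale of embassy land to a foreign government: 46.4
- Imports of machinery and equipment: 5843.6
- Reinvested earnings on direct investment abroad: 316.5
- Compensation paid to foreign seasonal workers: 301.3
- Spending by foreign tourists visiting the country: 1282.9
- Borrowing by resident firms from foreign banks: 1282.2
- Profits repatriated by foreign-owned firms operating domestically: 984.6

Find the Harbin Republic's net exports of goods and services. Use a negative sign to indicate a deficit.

Goods: 4330.2 + 6023.7 - 694.7 + 2714.9 - 5843.6 = 6530.5
Services: -545.1 + 1282.9 + 695.1 = 1432.9
Trade balance = 6530.5 + 1432.9 = 7963.4
(Excluded from the trade balance — financial account: purchases of foreign government bonds by domestic residents 2079.3, foreign purchases of equities on the domestic stock exchange 1040.1, domestic pension funds' purchases of foreign equities 1716.5, borrowing by resident firms from foreign banks 1282.2; secondary income: contributions paid to international organisations 191.0, personal remittances sent abroad by immigrant workers 275.3; primary income: compensation earned by residents employed abroad 241.5, interest received on holdings of foreign bonds 946.3, reinvested earnings on direct investment abroad 316.5, compensation paid to foreign seasonal workers 301.3, profits repatriated by foreign-owned firms operating domestically 984.6; capital account: sale of embassy land to a foreign government 46.4.)

7963.4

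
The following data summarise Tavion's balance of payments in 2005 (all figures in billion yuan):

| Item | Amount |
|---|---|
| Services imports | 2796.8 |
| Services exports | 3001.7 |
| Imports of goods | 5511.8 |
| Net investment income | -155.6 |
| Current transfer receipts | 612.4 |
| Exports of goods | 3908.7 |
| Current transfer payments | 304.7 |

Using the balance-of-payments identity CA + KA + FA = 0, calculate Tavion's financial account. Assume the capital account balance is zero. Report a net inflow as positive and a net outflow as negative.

1246.1

Goods balance = 3908.7 - 5511.8 = -1603.1
Services balance = 3001.7 - 2796.8 = 204.9
Trade balance (goods + services) = -1603.1 + 204.9 = -1398.2
Net primary income = -155.6
Net secondary income = 612.4 - 304.7 = 307.7
Current account = -1398.2 + (-155.6) + 307.7 = -1246.1
Financial account = -(-1246.1) = 1246.1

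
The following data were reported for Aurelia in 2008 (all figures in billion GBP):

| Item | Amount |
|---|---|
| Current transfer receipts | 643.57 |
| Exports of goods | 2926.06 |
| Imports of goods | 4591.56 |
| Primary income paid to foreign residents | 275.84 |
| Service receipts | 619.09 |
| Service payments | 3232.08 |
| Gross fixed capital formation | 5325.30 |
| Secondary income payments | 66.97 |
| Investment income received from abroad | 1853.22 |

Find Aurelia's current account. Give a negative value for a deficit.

Goods balance = 2926.06 - 4591.56 = -1665.50
Services balance = 619.09 - 3232.08 = -2612.99
Trade balance (goods + services) = -1665.50 + (-2612.99) = -4278.49
Net primary income = 1853.22 - 275.84 = 1577.38
Net secondary income = 643.57 - 66.97 = 576.60
Current account = -4278.49 + 1577.38 + 576.60 = -2124.51

-2124.51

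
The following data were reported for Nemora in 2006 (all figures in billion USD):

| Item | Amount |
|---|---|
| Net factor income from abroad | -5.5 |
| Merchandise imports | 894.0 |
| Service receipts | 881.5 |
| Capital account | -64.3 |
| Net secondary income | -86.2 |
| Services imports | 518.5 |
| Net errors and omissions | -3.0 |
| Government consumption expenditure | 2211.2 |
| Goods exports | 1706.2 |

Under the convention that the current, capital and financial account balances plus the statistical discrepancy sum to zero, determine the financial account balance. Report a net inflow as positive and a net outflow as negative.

-1016.2

Goods balance = 1706.2 - 894.0 = 812.2
Services balance = 881.5 - 518.5 = 363.0
Trade balance (goods + services) = 812.2 + 363.0 = 1175.2
Net primary income = -5.5
Net secondary income = -86.2
Current account = 1175.2 + (-5.5) + (-86.2) = 1083.5
Financial account = -(1083.5 + (-64.3) + (-3.0)) = -1016.2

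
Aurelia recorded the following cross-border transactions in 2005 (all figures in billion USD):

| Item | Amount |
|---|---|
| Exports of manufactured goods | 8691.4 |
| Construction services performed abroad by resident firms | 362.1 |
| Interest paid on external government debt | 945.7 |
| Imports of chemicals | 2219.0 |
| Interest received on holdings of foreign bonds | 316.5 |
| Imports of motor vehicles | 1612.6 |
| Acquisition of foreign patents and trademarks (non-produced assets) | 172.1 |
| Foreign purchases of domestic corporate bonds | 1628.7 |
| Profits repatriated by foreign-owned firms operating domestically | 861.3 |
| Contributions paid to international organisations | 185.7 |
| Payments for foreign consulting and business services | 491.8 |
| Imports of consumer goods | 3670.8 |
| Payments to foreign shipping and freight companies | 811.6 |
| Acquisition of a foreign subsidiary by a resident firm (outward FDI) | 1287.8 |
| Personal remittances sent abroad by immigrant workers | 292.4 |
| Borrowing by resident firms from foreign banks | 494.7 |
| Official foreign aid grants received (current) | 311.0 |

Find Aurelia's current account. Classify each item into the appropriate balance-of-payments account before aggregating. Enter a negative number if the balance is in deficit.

Goods: 8691.4 - 3670.8 - 2219.0 - 1612.6 = 1189.0
Services: -811.6 - 491.8 + 362.1 = -941.3
Primary income: -861.3 - 945.7 + 316.5 = -1490.5
Secondary income: -185.7 - 292.4 + 311.0 = -167.1
Current account = 1189.0 + (-941.3) + (-1490.5) + (-167.1) = -1409.9
(Excluded from the current account — capital account: acquisition of foreign patents and trademarks (non-produced assets) 172.1; financial account: foreign purchases of domestic corporate bonds 1628.7, acquisition of a foreign subsidiary by a resident firm (outward FDI) 1287.8, borrowing by resident firms from foreign banks 494.7.)

-1409.9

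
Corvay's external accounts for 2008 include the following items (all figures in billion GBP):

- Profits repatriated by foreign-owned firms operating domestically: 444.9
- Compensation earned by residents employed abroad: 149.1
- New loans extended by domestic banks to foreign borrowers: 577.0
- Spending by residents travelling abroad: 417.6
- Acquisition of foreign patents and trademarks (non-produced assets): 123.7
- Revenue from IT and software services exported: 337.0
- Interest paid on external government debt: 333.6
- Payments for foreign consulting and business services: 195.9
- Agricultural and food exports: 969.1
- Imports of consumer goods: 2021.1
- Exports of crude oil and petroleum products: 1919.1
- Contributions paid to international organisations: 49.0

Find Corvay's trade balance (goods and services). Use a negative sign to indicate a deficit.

Goods: 1919.1 - 2021.1 + 969.1 = 867.1
Services: -195.9 - 417.6 + 337.0 = -276.5
Trade balance = 867.1 + (-276.5) = 590.6
(Excluded from the trade balance — primary income: profits repatriated by foreign-owned firms operating domestically 444.9, compensation earned by residents employed abroad 149.1, interest paid on external government debt 333.6; financial account: new loans extended by domestic banks to foreign borrowers 577.0; capital account: acquisition of foreign patents and trademarks (non-produced assets) 123.7; secondary income: contributions paid to international organisations 49.0.)

590.6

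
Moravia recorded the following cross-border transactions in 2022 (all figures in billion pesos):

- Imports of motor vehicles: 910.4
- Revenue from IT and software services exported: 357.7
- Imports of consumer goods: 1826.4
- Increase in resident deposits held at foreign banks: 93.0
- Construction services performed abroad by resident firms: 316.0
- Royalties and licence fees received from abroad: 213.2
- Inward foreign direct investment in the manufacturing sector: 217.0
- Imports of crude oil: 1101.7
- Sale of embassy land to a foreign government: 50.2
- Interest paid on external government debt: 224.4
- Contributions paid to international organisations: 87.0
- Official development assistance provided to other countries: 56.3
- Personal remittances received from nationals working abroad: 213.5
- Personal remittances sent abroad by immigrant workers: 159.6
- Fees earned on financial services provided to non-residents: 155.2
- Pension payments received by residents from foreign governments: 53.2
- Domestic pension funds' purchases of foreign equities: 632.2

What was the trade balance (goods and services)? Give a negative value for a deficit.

Goods: -910.4 - 1826.4 - 1101.7 = -3838.5
Services: 155.2 + 357.7 + 316.0 + 213.2 = 1042.1
Trade balance = -3838.5 + 1042.1 = -2796.4
(Excluded from the trade balance — financial account: increase in resident deposits held at foreign banks 93.0, inward foreign direct investment in the manufacturing sector 217.0, domestic pension funds' purchases of foreign equities 632.2; capital account: sale of embassy land to a foreign government 50.2; primary income: interest paid on external government debt 224.4; secondary income: contributions paid to international organisations 87.0, official development assistance provided to other countries 56.3, personal remittances received from nationals working abroad 213.5, personal remittances sent abroad by immigrant workers 159.6, pension payments received by residents from foreign governments 53.2.)

-2796.4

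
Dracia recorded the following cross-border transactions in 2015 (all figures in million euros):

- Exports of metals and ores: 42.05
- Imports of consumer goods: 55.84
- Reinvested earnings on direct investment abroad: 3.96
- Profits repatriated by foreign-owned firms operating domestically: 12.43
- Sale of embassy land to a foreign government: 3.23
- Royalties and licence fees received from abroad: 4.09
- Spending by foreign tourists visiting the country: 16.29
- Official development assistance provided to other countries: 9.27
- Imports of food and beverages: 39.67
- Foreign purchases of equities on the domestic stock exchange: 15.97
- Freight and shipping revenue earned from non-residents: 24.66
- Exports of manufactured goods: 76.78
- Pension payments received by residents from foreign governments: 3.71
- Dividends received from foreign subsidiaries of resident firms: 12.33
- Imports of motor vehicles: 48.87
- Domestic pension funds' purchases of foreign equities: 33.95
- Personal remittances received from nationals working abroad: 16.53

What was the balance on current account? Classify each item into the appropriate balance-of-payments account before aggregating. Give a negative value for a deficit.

34.32

Goods: -48.87 + 76.78 - 55.84 - 39.67 + 42.05 = -25.55
Services: 24.66 + 16.29 + 4.09 = 45.04
Primary income: -12.43 + 12.33 + 3.96 = 3.86
Secondary income: 16.53 - 9.27 + 3.71 = 10.97
Current account = (-25.55) + 45.04 + 3.86 + 10.97 = 34.32
(Excluded from the current account — capital account: sale of embassy land to a foreign government 3.23; financial account: foreign purchases of equities on the domestic stock exchange 15.97, domestic pension funds' purchases of foreign equities 33.95.)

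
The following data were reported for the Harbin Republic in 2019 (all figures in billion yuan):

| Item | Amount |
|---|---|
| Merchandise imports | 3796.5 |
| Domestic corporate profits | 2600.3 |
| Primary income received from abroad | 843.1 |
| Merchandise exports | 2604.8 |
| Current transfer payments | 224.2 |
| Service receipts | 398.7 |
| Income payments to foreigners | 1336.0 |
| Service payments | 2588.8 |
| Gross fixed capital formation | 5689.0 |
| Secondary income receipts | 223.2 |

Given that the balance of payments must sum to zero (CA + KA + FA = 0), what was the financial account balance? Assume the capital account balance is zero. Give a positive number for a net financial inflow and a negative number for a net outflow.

Goods balance = 2604.8 - 3796.5 = -1191.7
Services balance = 398.7 - 2588.8 = -2190.1
Trade balance (goods + services) = -1191.7 + (-2190.1) = -3381.8
Net primary income = 843.1 - 1336.0 = -492.9
Net secondary income = 223.2 - 224.2 = -1.0
Current account = -3381.8 + (-492.9) + (-1.0) = -3875.7
Financial account = -(-3875.7) = 3875.7

3875.7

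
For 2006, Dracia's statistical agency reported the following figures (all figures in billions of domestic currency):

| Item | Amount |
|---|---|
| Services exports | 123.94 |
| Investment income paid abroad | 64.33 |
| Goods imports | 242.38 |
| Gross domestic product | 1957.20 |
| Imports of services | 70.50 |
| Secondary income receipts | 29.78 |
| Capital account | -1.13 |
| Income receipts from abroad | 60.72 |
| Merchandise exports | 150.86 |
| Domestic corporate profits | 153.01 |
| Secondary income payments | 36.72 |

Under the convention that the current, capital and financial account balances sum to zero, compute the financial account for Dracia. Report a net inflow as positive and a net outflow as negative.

Goods balance = 150.86 - 242.38 = -91.52
Services balance = 123.94 - 70.50 = 53.44
Trade balance (goods + services) = -91.52 + 53.44 = -38.08
Net primary income = 60.72 - 64.33 = -3.61
Net secondary income = 29.78 - 36.72 = -6.94
Current account = -38.08 + (-3.61) + (-6.94) = -48.63
Financial account = -(-48.63 + (-1.13)) = 49.76

49.76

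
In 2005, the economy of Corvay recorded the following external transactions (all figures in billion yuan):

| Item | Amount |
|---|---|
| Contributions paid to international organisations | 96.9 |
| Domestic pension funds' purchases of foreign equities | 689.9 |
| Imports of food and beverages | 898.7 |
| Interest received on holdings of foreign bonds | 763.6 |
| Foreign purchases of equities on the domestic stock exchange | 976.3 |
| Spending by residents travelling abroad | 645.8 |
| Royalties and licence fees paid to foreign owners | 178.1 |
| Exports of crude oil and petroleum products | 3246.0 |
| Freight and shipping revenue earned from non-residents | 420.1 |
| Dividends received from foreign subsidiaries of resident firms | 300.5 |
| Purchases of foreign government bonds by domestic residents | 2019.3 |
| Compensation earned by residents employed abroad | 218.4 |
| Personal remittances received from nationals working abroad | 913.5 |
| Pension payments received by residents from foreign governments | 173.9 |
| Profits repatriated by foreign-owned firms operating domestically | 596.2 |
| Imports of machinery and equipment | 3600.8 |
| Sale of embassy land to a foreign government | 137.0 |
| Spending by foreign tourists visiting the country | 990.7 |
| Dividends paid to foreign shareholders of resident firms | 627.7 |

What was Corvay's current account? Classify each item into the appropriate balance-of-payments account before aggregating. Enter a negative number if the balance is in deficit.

Goods: -898.7 + 3246.0 - 3600.8 = -1253.5
Services: 420.1 - 178.1 - 645.8 + 990.7 = 586.9
Primary income: 763.6 + 218.4 - 596.2 + 300.5 - 627.7 = 58.6
Secondary income: 913.5 - 96.9 + 173.9 = 990.5
Current account = (-1253.5) + 586.9 + 58.6 + 990.5 = 382.5
(Excluded from the current account — financial account: domestic pension funds' purchases of foreign equities 689.9, foreign purchases of equities on the domestic stock exchange 976.3, purchases of foreign government bonds by domestic residents 2019.3; capital account: sale of embassy land to a foreign government 137.0.)

382.5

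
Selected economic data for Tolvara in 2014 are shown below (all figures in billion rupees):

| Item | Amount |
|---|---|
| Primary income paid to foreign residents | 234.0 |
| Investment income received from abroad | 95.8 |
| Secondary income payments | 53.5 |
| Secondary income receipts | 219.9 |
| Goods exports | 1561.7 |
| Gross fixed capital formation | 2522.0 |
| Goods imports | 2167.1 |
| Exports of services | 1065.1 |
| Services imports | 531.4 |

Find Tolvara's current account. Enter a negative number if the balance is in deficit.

-43.5

Goods balance = 1561.7 - 2167.1 = -605.4
Services balance = 1065.1 - 531.4 = 533.7
Trade balance (goods + services) = -605.4 + 533.7 = -71.7
Net primary income = 95.8 - 234.0 = -138.2
Net secondary income = 219.9 - 53.5 = 166.4
Current account = -71.7 + (-138.2) + 166.4 = -43.5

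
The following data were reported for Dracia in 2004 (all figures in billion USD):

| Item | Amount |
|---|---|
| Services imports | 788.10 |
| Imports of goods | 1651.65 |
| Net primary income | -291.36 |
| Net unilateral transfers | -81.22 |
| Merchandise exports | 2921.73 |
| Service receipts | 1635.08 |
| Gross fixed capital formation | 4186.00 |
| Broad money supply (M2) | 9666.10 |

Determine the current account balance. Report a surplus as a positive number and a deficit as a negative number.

Goods balance = 2921.73 - 1651.65 = 1270.08
Services balance = 1635.08 - 788.10 = 846.98
Trade balance (goods + services) = 1270.08 + 846.98 = 2117.06
Net primary income = -291.36
Net secondary income = -81.22
Current account = 2117.06 + (-291.36) + (-81.22) = 1744.48

1744.48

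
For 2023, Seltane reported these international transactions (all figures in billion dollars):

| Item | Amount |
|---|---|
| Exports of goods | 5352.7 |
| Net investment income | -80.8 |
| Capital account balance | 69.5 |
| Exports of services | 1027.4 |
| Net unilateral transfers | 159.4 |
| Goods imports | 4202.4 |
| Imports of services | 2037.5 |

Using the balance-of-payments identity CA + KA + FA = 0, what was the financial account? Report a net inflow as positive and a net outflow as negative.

-288.3

Goods balance = 5352.7 - 4202.4 = 1150.3
Services balance = 1027.4 - 2037.5 = -1010.1
Trade balance (goods + services) = 1150.3 + (-1010.1) = 140.2
Net primary income = -80.8
Net secondary income = 159.4
Current account = 140.2 + (-80.8) + 159.4 = 218.8
Financial account = -(218.8 + 69.5) = -288.3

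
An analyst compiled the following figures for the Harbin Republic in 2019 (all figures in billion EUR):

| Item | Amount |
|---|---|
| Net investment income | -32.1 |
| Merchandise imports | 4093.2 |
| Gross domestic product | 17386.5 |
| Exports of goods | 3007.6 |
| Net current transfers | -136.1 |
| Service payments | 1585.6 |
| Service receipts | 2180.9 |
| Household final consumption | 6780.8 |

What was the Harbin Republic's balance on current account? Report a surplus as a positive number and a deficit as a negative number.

Goods balance = 3007.6 - 4093.2 = -1085.6
Services balance = 2180.9 - 1585.6 = 595.3
Trade balance (goods + services) = -1085.6 + 595.3 = -490.3
Net primary income = -32.1
Net secondary income = -136.1
Current account = -490.3 + (-32.1) + (-136.1) = -658.5

-658.5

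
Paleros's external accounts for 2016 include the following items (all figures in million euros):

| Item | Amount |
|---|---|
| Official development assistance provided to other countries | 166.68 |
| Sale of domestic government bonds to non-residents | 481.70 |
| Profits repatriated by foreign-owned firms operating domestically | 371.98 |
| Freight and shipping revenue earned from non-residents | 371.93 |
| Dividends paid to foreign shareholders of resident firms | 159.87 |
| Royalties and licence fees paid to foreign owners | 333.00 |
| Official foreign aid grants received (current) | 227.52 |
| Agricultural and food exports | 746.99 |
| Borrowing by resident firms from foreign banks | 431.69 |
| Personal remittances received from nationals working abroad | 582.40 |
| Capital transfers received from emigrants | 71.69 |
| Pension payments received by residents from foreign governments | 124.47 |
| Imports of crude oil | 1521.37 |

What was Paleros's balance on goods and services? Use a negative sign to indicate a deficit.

-735.45

Goods: 746.99 - 1521.37 = -774.38
Services: 371.93 - 333.00 = 38.93
Trade balance = -774.38 + 38.93 = -735.45
(Excluded from the trade balance — secondary income: official development assistance provided to other countries 166.68, official foreign aid grants received (current) 227.52, personal remittances received from nationals working abroad 582.40, pension payments received by residents from foreign governments 124.47; financial account: sale of domestic government bonds to non-residents 481.70, borrowing by resident firms from foreign banks 431.69; primary income: profits repatriated by foreign-owned firms operating domestically 371.98, dividends paid to foreign shareholders of resident firms 159.87; capital account: capital transfers received from emigrants 71.69.)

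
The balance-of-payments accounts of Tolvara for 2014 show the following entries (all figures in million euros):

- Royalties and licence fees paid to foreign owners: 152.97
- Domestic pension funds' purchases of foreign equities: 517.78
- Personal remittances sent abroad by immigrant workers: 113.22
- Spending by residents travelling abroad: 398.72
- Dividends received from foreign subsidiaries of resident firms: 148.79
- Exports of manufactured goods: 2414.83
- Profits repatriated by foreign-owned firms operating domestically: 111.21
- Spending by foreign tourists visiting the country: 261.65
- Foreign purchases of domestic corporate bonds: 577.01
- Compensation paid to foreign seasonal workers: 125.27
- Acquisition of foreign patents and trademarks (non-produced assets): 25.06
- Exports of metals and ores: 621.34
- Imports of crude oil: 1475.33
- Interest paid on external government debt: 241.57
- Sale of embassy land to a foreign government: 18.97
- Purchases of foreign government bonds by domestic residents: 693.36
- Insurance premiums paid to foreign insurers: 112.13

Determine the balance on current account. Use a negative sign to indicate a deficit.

Goods: 2414.83 + 621.34 - 1475.33 = 1560.84
Services: -152.97 + 261.65 - 112.13 - 398.72 = -402.17
Primary income: -125.27 - 241.57 + 148.79 - 111.21 = -329.26
Secondary income: -113.22
Current account = 1560.84 + (-402.17) + (-329.26) + (-113.22) = 716.19
(Excluded from the current account — financial account: domestic pension funds' purchases of foreign equities 517.78, foreign purchases of domestic corporate bonds 577.01, purchases of foreign government bonds by domestic residents 693.36; capital account: acquisition of foreign patents and trademarks (non-produced assets) 25.06, sale of embassy land to a foreign government 18.97.)

716.19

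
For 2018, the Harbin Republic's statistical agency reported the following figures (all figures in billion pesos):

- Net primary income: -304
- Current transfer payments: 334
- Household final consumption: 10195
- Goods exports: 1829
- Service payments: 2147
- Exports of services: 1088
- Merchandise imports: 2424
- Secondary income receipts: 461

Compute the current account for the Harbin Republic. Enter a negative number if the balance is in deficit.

Goods balance = 1829 - 2424 = -595
Services balance = 1088 - 2147 = -1059
Trade balance (goods + services) = -595 + (-1059) = -1654
Net primary income = -304
Net secondary income = 461 - 334 = 127
Current account = -1654 + (-304) + 127 = -1831

-1831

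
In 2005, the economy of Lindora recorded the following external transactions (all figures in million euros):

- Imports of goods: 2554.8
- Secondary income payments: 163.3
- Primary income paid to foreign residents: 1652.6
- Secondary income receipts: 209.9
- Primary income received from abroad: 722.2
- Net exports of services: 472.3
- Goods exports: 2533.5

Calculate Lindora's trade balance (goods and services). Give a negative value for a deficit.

Goods balance = 2533.5 - 2554.8 = -21.3
Services balance = 472.3
Trade balance (goods + services) = -21.3 + 472.3 = 451.0

451.0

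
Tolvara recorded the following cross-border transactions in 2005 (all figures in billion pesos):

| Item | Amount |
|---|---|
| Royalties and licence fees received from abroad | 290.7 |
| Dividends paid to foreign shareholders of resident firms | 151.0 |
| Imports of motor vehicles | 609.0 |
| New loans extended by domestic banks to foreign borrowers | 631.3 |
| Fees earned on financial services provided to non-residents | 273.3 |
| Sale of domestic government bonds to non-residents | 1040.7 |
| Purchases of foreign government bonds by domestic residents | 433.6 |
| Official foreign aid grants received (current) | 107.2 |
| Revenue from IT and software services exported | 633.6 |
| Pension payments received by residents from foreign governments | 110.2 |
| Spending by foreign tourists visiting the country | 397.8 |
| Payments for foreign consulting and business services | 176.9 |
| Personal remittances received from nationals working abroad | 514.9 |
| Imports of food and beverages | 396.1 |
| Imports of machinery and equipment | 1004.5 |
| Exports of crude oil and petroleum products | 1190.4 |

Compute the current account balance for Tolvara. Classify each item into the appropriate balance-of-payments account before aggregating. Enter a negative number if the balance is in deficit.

Goods: -609.0 - 396.1 + 1190.4 - 1004.5 = -819.2
Services: 633.6 + 273.3 - 176.9 + 290.7 + 397.8 = 1418.5
Primary income: -151.0
Secondary income: 514.9 + 107.2 + 110.2 = 732.3
Current account = (-819.2) + 1418.5 + (-151.0) + 732.3 = 1180.6
(Excluded from the current account — financial account: new loans extended by domestic banks to foreign borrowers 631.3, sale of domestic government bonds to non-residents 1040.7, purchases of foreign government bonds by domestic residents 433.6.)

1180.6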